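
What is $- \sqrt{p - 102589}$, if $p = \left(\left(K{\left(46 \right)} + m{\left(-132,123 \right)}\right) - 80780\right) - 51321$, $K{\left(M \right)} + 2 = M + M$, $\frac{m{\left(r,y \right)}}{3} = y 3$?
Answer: $- i \sqrt{233493} \approx - 483.21 i$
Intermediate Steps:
$m{\left(r,y \right)} = 9 y$ ($m{\left(r,y \right)} = 3 y 3 = 3 \cdot 3 y = 9 y$)
$K{\left(M \right)} = -2 + 2 M$ ($K{\left(M \right)} = -2 + \left(M + M\right) = -2 + 2 M$)
$p = -130904$ ($p = \left(\left(\left(-2 + 2 \cdot 46\right) + 9 \cdot 123\right) - 80780\right) - 51321 = \left(\left(\left(-2 + 92\right) + 1107\right) - 80780\right) - 51321 = \left(\left(90 + 1107\right) - 80780\right) - 51321 = \left(1197 - 80780\right) - 51321 = -79583 - 51321 = -130904$)
$- \sqrt{p - 102589} = - \sqrt{-130904 - 102589} = - \sqrt{-233493} = - i \sqrt{233493}$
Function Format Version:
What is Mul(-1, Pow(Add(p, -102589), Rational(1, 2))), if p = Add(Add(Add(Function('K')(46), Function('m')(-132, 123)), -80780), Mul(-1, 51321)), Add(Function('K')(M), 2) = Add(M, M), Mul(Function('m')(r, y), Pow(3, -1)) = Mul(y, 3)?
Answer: Mul(-1, I, Pow(233493, Rational(1, 2))) ≈ Mul(-483.21, I)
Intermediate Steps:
Function('m')(r, y) = Mul(9, y) (Function('m')(r, y) = Mul(3, Mul(y, 3)) = Mul(3, Mul(3, y)) = Mul(9, y))
Function('K')(M) = Add(-2, Mul(2, M)) (Function('K')(M) = Add(-2, Add(M, M)) = Add(-2, Mul(2, M)))
p = -130904 (p = Add(Add(Add(Add(-2, Mul(2, 46)), Mul(9, 123)), -80780), Mul(-1, 51321)) = Add(Add(Add(Add(-2, 92), 1107), -80780), -51321) = Add(Add(Add(90, 1107), -80780), -51321) = Add(Add(1197, -80780), -51321) = Add(-79583, -51321) = -130904)
Mul(-1, Pow(Add(p, -102589), Rational(1, 2))) = Mul(-1, Pow(Add(-130904, -102589), Rational(1, 2))) = Mul(-1, Pow(-233493, Rational(1, 2))) = Mul(-1, Mul(I, Pow(233493, Rational(1, 2)))) = Mul(-1, I, Pow(233493, Rational(1, 2)))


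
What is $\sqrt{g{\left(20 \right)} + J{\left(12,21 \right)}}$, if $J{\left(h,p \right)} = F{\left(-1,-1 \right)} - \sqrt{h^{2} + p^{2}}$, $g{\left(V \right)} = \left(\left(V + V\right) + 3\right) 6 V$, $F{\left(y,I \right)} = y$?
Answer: $\sqrt{5159 - 3 \sqrt{65}} \approx 71.658$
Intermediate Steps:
$g{\left(V \right)} = V \left(18 + 12 V\right)$ ($g{\left(V \right)} = \left(2 V + 3\right) 6 V = \left(3 + 2 V\right) 6 V = \left(18 + 12 V\right) V = V \left(18 + 12 V\right)$)
$J{\left(h,p \right)} = -1 - \sqrt{h^{2} + p^{2}}$
$\sqrt{g{\left(20 \right)} + J{\left(12,21 \right)}} = \sqrt{6 \cdot 20 \left(3 + 2 \cdot 20\right) - \left(1 + \sqrt{12^{2} + 21^{2}}\right)} = \sqrt{6 \cdot 20 \left(3 + 40\right) - \left(1 + \sqrt{144 + 441}\right)} = \sqrt{6 \cdot 20 \cdot 43 - \left(1 + \sqrt{585}\right)} = \sqrt{5160 - \left(1 + 3 \sqrt{65}\right)} = \sqrt{5159 - 3 \sqrt{65}}$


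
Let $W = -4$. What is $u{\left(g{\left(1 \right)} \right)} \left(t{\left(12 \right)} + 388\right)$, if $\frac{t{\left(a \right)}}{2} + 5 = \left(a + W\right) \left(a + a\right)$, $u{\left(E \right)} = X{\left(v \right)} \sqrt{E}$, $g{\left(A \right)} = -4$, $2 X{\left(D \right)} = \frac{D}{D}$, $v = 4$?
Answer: $762 i \approx 762.0 i$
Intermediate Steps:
$X{\left(D \right)} = \frac{1}{2}$ ($X{\left(D \right)} = \frac{D \frac{1}{D}}{2} = \frac{1}{2} \cdot 1 = \frac{1}{2}$)
$u{\left(E \right)} = \frac{\sqrt{E}}{2}$
$t{\left(a \right)} = -10 + 4 a \left(-4 + a\right)$ ($t{\left(a \right)} = -10 + 2 \left(a - 4\right) \left(a + a\right) = -10 + 2 \left(-4 + a\right) 2 a = -10 + 2 \cdot 2 a \left(-4 + a\right) = -10 + 4 a \left(-4 + a\right)$)
$u{\left(g{\left(1 \right)} \right)} \left(t{\left(12 \right)} + 388\right) = \frac{\sqrt{-4}}{2} \left(\left(-10 - 192 + 4 \cdot 12^{2}\right) + 388\right) = \frac{2 i}{2} \left(\left(-10 - 192 + 4 \cdot 144\right) + 388\right) = i \left(\left(-10 - 192 + 576\right) + 388\right) = i \left(374 + 388\right) = i 762 = 762 i$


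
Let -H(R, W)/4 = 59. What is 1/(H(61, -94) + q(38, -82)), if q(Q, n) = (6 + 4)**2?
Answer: -1/136 ≈ -0.0073529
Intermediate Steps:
H(R, W) = -236 (H(R, W) = -4*59 = -236)
q(Q, n) = 100 (q(Q, n) = 10**2 = 100)
1/(H(61, -94) + q(38, -82)) = 1/(-236 + 100) = 1/(-136) = -1/136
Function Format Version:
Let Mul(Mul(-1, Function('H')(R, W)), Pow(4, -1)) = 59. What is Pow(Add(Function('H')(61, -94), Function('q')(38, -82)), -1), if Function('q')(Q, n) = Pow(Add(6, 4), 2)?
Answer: Rational(-1, 136) ≈ -0.0073529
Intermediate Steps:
Function('H')(R, W) = -236 (Function('H')(R, W) = Mul(-4, 59) = -236)
Function('q')(Q, n) = 100 (Function('q')(Q, n) = Pow(10, 2) = 100)
Pow(Add(Function('H')(61, -94), Function('q')(38, -82)), -1) = Pow(Add(-236, 100), -1) = Pow(-136, -1) = Rational(-1, 136)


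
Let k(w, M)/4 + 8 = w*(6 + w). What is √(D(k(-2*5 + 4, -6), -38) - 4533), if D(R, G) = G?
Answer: I*√4571 ≈ 67.609*I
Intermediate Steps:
k(w, M) = -32 + 4*w*(6 + w) (k(w, M) = -32 + 4*(w*(6 + w)) = -32 + 4*w*(6 + w))
√(D(k(-2*5 + 4, -6), -38) - 4533) = √(-38 - 4533) = √(-4571) = I*√4571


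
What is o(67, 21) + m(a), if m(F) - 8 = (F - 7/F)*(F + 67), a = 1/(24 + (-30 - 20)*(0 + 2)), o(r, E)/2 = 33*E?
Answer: 213885965/5776 ≈ 37030.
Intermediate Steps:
o(r, E) = 66*E (o(r, E) = 2*(33*E) = 66*E)
a = -1/76 (a = 1/(24 - 50*2) = 1/(24 - 100) = 1/(-76) = -1/76 ≈ -0.013158)
m(F) = 8 + (67 + F)*(F - 7/F) (m(F) = 8 + (F - 7/F)*(F + 67) = 8 + (F - 7/F)*(67 + F) = 8 + (67 + F)*(F - 7/F))
o(67, 21) + m(a) = 66*21 + (1 + (-1/76)**2 - 469/(-1/76) + 67*(-1/76)) = 1386 + (1 + 1/5776 - 469*(-76) - 67/76) = 1386 + (1 + 1/5776 + 35644 - 67/76) = 1386 + 205880429/5776 = 213885965/5776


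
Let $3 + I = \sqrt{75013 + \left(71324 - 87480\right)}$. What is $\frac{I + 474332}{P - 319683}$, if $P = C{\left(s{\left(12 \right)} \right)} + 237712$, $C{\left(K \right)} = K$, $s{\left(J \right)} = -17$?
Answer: $- \frac{474329}{81988} - \frac{\sqrt{58857}}{81988} \approx -5.7883$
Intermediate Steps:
$P = 237695$ ($P = -17 + 237712 = 237695$)
$I = -3 + \sqrt{58857}$ ($I = -3 + \sqrt{75013 + \left(71324 - 87480\right)} = -3 + \sqrt{75013 - 16156} = -3 + \sqrt{58857} \approx 239.6$)
$\frac{I + 474332}{P - 319683} = \frac{\left(-3 + \sqrt{58857}\right) + 474332}{237695 - 319683} = \frac{474329 + \sqrt{58857}}{-81988} = \left(474329 + \sqrt{58857}\right) \left(- \frac{1}{81988}\right) = - \frac{474329}{81988} - \frac{\sqrt{58857}}{81988}$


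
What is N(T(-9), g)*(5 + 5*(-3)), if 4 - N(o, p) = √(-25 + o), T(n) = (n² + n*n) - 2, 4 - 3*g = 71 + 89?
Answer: -40 + 30*√15 ≈ 76.189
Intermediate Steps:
g = -52 (g = 4/3 - (71 + 89)/3 = 4/3 - ⅓*160 = 4/3 - 160/3 = -52)
T(n) = -2 + 2*n² (T(n) = (n² + n²) - 2 = 2*n² - 2 = -2 + 2*n²)
N(o, p) = 4 - √(-25 + o)
N(T(-9), g)*(5 + 5*(-3)) = (4 - √(-25 + (-2 + 2*(-9)²)))*(5 + 5*(-3)) = (4 - √(-25 + (-2 + 2*81)))*(5 - 15) = (4 - √(-25 + (-2 + 162)))*(-10) = (4 - √(-25 + 160))*(-10) = (4 - √135)*(-10) = (4 - 3*√15)*(-10) = -40 + 30*√15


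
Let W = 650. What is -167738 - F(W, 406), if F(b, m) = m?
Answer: -168144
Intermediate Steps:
-167738 - F(W, 406) = -167738 - 1*406 = -167738 - 406 = -168144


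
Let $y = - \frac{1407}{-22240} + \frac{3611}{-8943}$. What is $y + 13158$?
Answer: $\frac{2616957420721}{198892320} \approx 13158.0$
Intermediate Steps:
$y = - \frac{67725839}{198892320}$ ($y = \left(-1407\right) \left(- \frac{1}{22240}\right) + 3611 \left(- \frac{1}{8943}\right) = \frac{1407}{22240} - \frac{3611}{8943} = - \frac{67725839}{198892320} \approx -0.34052$)
$y + 13158 = - \frac{67725839}{198892320} + 13158 = \frac{2616957420721}{198892320}$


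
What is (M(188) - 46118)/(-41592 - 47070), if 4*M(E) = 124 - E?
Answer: 7689/14777 ≈ 0.52034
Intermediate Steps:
M(E) = 31 - E/4 (M(E) = (124 - E)/4 = 31 - E/4)
(M(188) - 46118)/(-41592 - 47070) = ((31 - 1/4*188) - 46118)/(-41592 - 47070) = ((31 - 47) - 46118)/(-88662) = (-16 - 46118)*(-1/88662) = -46134*(-1/88662) = 7689/14777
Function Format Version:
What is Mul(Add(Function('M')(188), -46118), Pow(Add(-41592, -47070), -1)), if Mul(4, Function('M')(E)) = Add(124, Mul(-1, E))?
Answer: Rational(7689, 14777) ≈ 0.52034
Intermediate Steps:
Function('M')(E) = Add(31, Mul(Rational(-1, 4), E)) (Function('M')(E) = Mul(Rational(1, 4), Add(124, Mul(-1, E))) = Add(31, Mul(Rational(-1, 4), E)))
Mul(Add(Function('M')(188), -46118), Pow(Add(-41592, -47070), -1)) = Mul(Add(Add(31, Mul(Rational(-1, 4), 188)), -46118), Pow(Add(-41592, -47070), -1)) = Mul(Add(Add(31, -47), -46118), Pow(-88662, -1)) = Mul(Add(-16, -46118), Rational(-1, 88662)) = Mul(-46134, Rational(-1, 88662)) = Rational(7689, 14777)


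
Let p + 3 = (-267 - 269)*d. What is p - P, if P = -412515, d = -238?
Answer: 540080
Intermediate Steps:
p = 127565 (p = -3 + (-267 - 269)*(-238) = -3 - 536*(-238) = -3 + 127568 = 127565)
p - P = 127565 - 1*(-412515) = 127565 + 412515 = 540080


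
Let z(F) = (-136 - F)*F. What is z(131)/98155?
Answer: -34977/98155 ≈ -0.35634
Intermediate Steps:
z(F) = F*(-136 - F)
z(131)/98155 = -1*131*(136 + 131)/98155 = -1*131*267*(1/98155) = -34977*1/98155 = -34977/98155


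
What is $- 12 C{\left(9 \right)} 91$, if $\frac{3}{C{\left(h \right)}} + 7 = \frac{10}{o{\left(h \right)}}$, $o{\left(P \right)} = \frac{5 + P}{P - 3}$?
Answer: $\frac{22932}{19} \approx 1206.9$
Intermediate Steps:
$o{\left(P \right)} = \frac{5 + P}{-3 + P}$
$C{\left(h \right)} = \frac{3}{-7 + \frac{10 \left(-3 + h\right)}{5 + h}}$ ($C{\left(h \right)} = \frac{3}{-7 + \frac{10}{\frac{1}{-3 + h} \left(5 + h\right)}} = \frac{3}{-7 + 10 \frac{-3 + h}{5 + h}} = \frac{3}{-7 + \frac{10 \left(-3 + h\right)}{5 + h}}$)
$- 12 C{\left(9 \right)} 91 = - 12 \frac{3 \left(5 + 9\right)}{-65 + 3 \cdot 9} \cdot 91 = - 12 \cdot 3 \frac{1}{-65 + 27} \cdot 14 \cdot 91 = - 12 \cdot 3 \frac{1}{-38} \cdot 14 \cdot 91 = - 12 \cdot 3 \left(- \frac{1}{38}\right) 14 \cdot 91 = \left(-12\right) \left(- \frac{21}{19}\right) 91 = \frac{252}{19} \cdot 91 = \frac{22932}{19}$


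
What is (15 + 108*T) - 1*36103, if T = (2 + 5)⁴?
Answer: 223220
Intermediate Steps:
T = 2401 (T = 7⁴ = 2401)
(15 + 108*T) - 1*36103 = (15 + 108*2401) - 1*36103 = (15 + 259308) - 36103 = 259323 - 36103 = 223220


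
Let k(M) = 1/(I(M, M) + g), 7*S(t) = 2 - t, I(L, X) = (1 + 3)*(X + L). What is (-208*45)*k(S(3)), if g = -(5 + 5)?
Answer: 840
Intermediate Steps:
g = -10 (g = -1*10 = -10)
I(L, X) = 4*L + 4*X (I(L, X) = 4*(L + X) = 4*L + 4*X)
S(t) = 2/7 - t/7 (S(t) = (2 - t)/7 = 2/7 - t/7)
k(M) = 1/(-10 + 8*M) (k(M) = 1/((4*M + 4*M) - 10) = 1/(8*M - 10) = 1/(-10 + 8*M))
(-208*45)*k(S(3)) = (-208*45)*(1/(2*(-5 + 4*(2/7 - 1/7*3)))) = -4680/(-5 + 4*(2/7 - 3/7)) = -4680/(-5 + 4*(-1/7)) = -4680/(-5 - 4/7) = -4680/(-39/7) = -4680*(-7)/39 = -9360*(-7/78) = 840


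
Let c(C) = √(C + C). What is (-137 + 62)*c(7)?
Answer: -75*√14 ≈ -280.62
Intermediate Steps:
c(C) = √2*√C (c(C) = √(2*C) = √2*√C)
(-137 + 62)*c(7) = (-137 + 62)*(√2*√7) = -75*√14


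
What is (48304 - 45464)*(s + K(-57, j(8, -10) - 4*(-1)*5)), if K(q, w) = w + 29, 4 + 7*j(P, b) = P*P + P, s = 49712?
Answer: 989441800/7 ≈ 1.4135e+8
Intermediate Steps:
j(P, b) = -4/7 + P/7 + P²/7 (j(P, b) = -4/7 + (P*P + P)/7 = -4/7 + (P² + P)/7 = -4/7 + (P + P²)/7 = -4/7 + (P/7 + P²/7) = -4/7 + P/7 + P²/7)
K(q, w) = 29 + w
(48304 - 45464)*(s + K(-57, j(8, -10) - 4*(-1)*5)) = (48304 - 45464)*(49712 + (29 + ((-4/7 + (⅐)*8 + (⅐)*8²) - 4*(-1)*5))) = 2840*(49712 + (29 + ((-4/7 + 8/7 + (⅐)*64) + 4*5))) = 2840*(49712 + (29 + ((-4/7 + 8/7 + 64/7) + 20))) = 2840*(49712 + (29 + (68/7 + 20))) = 2840*(49712 + (29 + 208/7)) = 2840*(49712 + 411/7) = 2840*(348395/7) = 989441800/7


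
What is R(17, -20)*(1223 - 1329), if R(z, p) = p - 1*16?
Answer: 3816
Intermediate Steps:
R(z, p) = -16 + p (R(z, p) = p - 16 = -16 + p)
R(17, -20)*(1223 - 1329) = (-16 - 20)*(1223 - 1329) = -36*(-106) = 3816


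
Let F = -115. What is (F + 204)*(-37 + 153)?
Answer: 10324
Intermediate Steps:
(F + 204)*(-37 + 153) = (-115 + 204)*(-37 + 153) = 89*116 = 10324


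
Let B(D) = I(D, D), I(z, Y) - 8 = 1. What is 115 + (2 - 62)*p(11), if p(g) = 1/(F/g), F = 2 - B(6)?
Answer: 1465/7 ≈ 209.29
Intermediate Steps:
I(z, Y) = 9 (I(z, Y) = 8 + 1 = 9)
B(D) = 9
F = -7 (F = 2 - 1*9 = 2 - 9 = -7)
p(g) = -g/7 (p(g) = 1/(-7/g) = -g/7)
115 + (2 - 62)*p(11) = 115 + (2 - 62)*(-1/7*11) = 115 - 60*(-11/7) = 115 + 660/7 = 1465/7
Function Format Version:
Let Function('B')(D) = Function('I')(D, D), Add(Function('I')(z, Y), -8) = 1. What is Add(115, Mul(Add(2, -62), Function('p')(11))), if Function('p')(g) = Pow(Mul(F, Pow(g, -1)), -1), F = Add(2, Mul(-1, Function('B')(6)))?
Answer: Rational(1465, 7) ≈ 209.29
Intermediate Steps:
Function('I')(z, Y) = 9 (Function('I')(z, Y) = Add(8, 1) = 9)
Function('B')(D) = 9
F = -7 (F = Add(2, Mul(-1, 9)) = Add(2, -9) = -7)
Function('p')(g) = Mul(Rational(-1, 7), g) (Function('p')(g) = Pow(Mul(-7, Pow(g, -1)), -1) = Mul(Rational(-1, 7), g))
Add(115, Mul(Add(2, -62), Function('p')(11))) = Add(115, Mul(Add(2, -62), Mul(Rational(-1, 7), 11))) = Add(115, Mul(-60, Rational(-11, 7))) = Add(115, Rational(660, 7)) = Rational(1465, 7)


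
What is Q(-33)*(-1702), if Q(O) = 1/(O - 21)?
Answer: 851/27 ≈ 31.519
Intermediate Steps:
Q(O) = 1/(-21 + O)
Q(-33)*(-1702) = -1702/(-21 - 33) = -1702/(-54) = -1/54*(-1702) = 851/27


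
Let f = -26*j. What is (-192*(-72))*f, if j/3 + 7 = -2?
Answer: 9704448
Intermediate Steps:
j = -27 (j = -21 + 3*(-2) = -21 - 6 = -27)
f = 702 (f = -26*(-27) = 702)
(-192*(-72))*f = -192*(-72)*702 = 13824*702 = 9704448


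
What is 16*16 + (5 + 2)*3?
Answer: 277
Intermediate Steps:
16*16 + (5 + 2)*3 = 256 + 7*3 = 256 + 21 = 277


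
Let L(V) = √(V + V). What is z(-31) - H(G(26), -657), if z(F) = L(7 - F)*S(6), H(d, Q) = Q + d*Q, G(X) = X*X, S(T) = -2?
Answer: 444789 - 4*√19 ≈ 4.4477e+5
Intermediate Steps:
G(X) = X²
L(V) = √2*√V (L(V) = √(2*V) = √2*√V)
H(d, Q) = Q + Q*d
z(F) = -2*√2*√(7 - F) (z(F) = (√2*√(7 - F))*(-2) = -2*√2*√(7 - F))
z(-31) - H(G(26), -657) = -2*√(14 - 2*(-31)) - (-657)*(1 + 26²) = -2*√(14 + 62) - (-657)*(1 + 676) = -4*√19 - (-657)*677 = -4*√19 - 1*(-444789) = -4*√19 + 444789 = 444789 - 4*√19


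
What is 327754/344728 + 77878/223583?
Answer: 53089581/40867084 ≈ 1.2991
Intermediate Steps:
327754/344728 + 77878/223583 = 327754*(1/344728) + 77878*(1/223583) = 3997/4204 + 3386/9721 = 53089581/40867084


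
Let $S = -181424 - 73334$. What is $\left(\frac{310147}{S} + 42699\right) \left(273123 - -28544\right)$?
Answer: $\frac{3281413470525565}{254758} \approx 1.2881 \cdot 10^{10}$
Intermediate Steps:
$S = -254758$ ($S = -181424 - 73334 = -254758$)
$\left(\frac{310147}{S} + 42699\right) \left(273123 - -28544\right) = \left(\frac{310147}{-254758} + 42699\right) \left(273123 - -28544\right) = \left(310147 \left(- \frac{1}{254758}\right) + 42699\right) \left(273123 + 28544\right) = \left(- \frac{310147}{254758} + 42699\right) 301667 = \frac{10877601695}{254758} \cdot 301667 = \frac{3281413470525565}{254758}$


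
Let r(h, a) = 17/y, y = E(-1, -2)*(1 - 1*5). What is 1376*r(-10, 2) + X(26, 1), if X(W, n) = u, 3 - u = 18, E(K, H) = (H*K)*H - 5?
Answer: 5713/9 ≈ 634.78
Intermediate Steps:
E(K, H) = -5 + K*H² (E(K, H) = K*H² - 5 = -5 + K*H²)
u = -15 (u = 3 - 1*18 = 3 - 18 = -15)
X(W, n) = -15
y = 36 (y = (-5 - 1*(-2)²)*(1 - 1*5) = (-5 - 1*4)*(1 - 5) = (-5 - 4)*(-4) = -9*(-4) = 36)
r(h, a) = 17/36
1376*r(-10, 2) + X(26, 1) = 1376*(17/36) - 15 = 5848/9 - 15 = 5713/9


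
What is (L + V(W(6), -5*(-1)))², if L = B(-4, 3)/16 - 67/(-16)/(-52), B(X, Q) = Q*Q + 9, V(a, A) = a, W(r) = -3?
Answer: 2647129/692224 ≈ 3.8241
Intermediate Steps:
B(X, Q) = 9 + Q² (B(X, Q) = Q² + 9 = 9 + Q²)
L = 869/832 (L = (9 + 3²)/16 - 67/(-16)/(-52) = (9 + 9)*(1/16) - 67*(-1/16)*(-1/52) = 18*(1/16) + (67/16)*(-1/52) = 9/8 - 67/832 = 869/832 ≈ 1.0445)
(L + V(W(6), -5*(-1)))² = (869/832 - 3)² = (-1627/832)² = 2647129/692224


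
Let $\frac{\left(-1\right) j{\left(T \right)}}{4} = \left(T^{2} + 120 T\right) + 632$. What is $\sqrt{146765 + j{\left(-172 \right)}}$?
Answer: $\sqrt{108461} \approx 329.33$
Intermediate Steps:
$j{\left(T \right)} = -2528 - 480 T - 4 T^{2}$ ($j{\left(T \right)} = - 4 \left(\left(T^{2} + 120 T\right) + 632\right) = - 4 \left(632 + T^{2} + 120 T\right) = -2528 - 480 T - 4 T^{2}$)
$\sqrt{146765 + j{\left(-172 \right)}} = \sqrt{146765 - \left(-80032 + 118336\right)} = \sqrt{146765 - 38304} = \sqrt{108461}$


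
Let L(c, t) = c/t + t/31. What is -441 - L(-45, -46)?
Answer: -628145/1426 ≈ -440.49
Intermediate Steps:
L(c, t) = t/31 + c/t (L(c, t) = c/t + t*(1/31) = c/t + t/31 = t/31 + c/t)
-441 - L(-45, -46) = -441 - ((1/31)*(-46) - 45/(-46)) = -441 - (-46/31 - 45*(-1/46)) = -441 - (-46/31 + 45/46) = -441 - 1*(-721/1426) = -441 + 721/1426 = -628145/1426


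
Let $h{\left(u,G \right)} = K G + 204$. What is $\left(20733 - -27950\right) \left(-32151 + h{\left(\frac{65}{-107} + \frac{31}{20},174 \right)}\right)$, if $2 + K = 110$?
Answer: $-640424865$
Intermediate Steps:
$K = 108$ ($K = -2 + 110 = 108$)
$h{\left(u,G \right)} = 204 + 108 G$ ($h{\left(u,G \right)} = 108 G + 204 = 204 + 108 G$)
$\left(20733 - -27950\right) \left(-32151 + h{\left(\frac{65}{-107} + \frac{31}{20},174 \right)}\right) = \left(20733 - -27950\right) \left(-32151 + \left(204 + 108 \cdot 174\right)\right) = \left(20733 + 27950\right) \left(-32151 + \left(204 + 18792\right)\right) = 48683 \left(-32151 + 18996\right) = 48683 \left(-13155\right) = -640424865$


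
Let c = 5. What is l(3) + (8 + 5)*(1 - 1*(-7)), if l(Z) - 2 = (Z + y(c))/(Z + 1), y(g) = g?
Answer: 108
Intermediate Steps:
l(Z) = 2 + (5 + Z)/(1 + Z) (l(Z) = 2 + (Z + 5)/(Z + 1) = 2 + (5 + Z)/(1 + Z))
l(3) + (8 + 5)*(1 - 1*(-7)) = (7 + 3*3)/(1 + 3) + (8 + 5)*(1 - 1*(-7)) = (7 + 9)/4 + 13*(1 + 7) = (¼)*16 + 13*8 = 4 + 104 = 108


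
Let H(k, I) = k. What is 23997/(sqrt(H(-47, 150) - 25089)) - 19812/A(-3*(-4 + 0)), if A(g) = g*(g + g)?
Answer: -1651/24 - 23997*I*sqrt(1571)/6284 ≈ -68.792 - 151.36*I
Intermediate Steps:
A(g) = 2*g**2 (A(g) = g*(2*g) = 2*g**2)
23997/(sqrt(H(-47, 150) - 25089)) - 19812/A(-3*(-4 + 0)) = 23997/(sqrt(-47 - 25089)) - 19812*1/(18*(-4 + 0)**2) = 23997/(sqrt(-25136)) - 19812/(2*(-3*(-4))**2) = 23997/((4*I*sqrt(1571))) - 19812/(2*12**2) = 23997*(-I*sqrt(1571)/6284) - 19812/(2*144) = -23997*I*sqrt(1571)/6284 - 19812/288 = -23997*I*sqrt(1571)/6284 - 19812*1/288 = -23997*I*sqrt(1571)/6284 - 1651/24 = -1651/24 - 23997*I*sqrt(1571)/6284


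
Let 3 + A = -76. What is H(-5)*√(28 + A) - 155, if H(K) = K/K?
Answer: -155 + I*√51 ≈ -155.0 + 7.1414*I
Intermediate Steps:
A = -79 (A = -3 - 76 = -79)
H(K) = 1
H(-5)*√(28 + A) - 155 = 1*√(28 - 79) - 155 = 1*√(-51) - 155 = 1*(I*√51) - 155 = I*√51 - 155 = -155 + I*√51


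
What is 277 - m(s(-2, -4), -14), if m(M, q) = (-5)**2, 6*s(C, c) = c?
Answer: 252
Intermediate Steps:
s(C, c) = c/6
m(M, q) = 25
277 - m(s(-2, -4), -14) = 277 - 1*25 = 277 - 25 = 252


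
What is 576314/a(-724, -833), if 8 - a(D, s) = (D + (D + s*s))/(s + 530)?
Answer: 174623142/694865 ≈ 251.31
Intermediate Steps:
a(D, s) = 8 - (s² + 2*D)/(530 + s) (a(D, s) = 8 - (D + (D + s*s))/(s + 530) = 8 - (D + (D + s²))/(530 + s) = 8 - (s² + 2*D)/(530 + s))
576314/a(-724, -833) = 576314/(((4240 - 1*(-833)² - 2*(-724) + 8*(-833))/(530 - 833))) = 576314/(((4240 - 1*693889 + 1448 - 6664)/(-303))) = 576314/((-(4240 - 693889 + 1448 - 6664)/303)) = 576314/((-1/303*(-694865))) = 576314/(694865/303) = 576314*(303/694865) = 174623142/694865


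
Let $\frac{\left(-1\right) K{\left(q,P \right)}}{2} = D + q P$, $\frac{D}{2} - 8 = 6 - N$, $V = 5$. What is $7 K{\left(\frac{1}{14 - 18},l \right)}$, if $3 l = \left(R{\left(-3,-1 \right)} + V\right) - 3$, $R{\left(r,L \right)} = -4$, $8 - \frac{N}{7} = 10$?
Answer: $- \frac{2359}{3} \approx -786.33$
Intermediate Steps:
$N = -14$ ($N = 56 - 70 = -14$)
$l = - \frac{2}{3}$ ($l = \frac{\left(-4 + 5\right) - 3}{3} = \frac{1 - 3}{3} = \frac{1}{3} \left(-2\right) = - \frac{2}{3} \approx -0.66667$)
$D = 56$ ($D = 16 + 2 \left(6 - -14\right) = 16 + 2 \left(6 + 14\right) = 16 + 2 \cdot 20 = 16 + 40 = 56$)
$K{\left(q,P \right)} = -112 - 2 P q$ ($K{\left(q,P \right)} = - 2 \left(56 + q P\right) = - 2 \left(56 + P q\right) = -112 - 2 P q$)
$7 K{\left(\frac{1}{14 - 18},l \right)} = 7 \left(-112 - - \frac{4}{3 \left(14 - 18\right)}\right) = 7 \left(-112 - - \frac{4}{3 \left(-4\right)}\right) = 7 \left(-112 - \left(- \frac{4}{3}\right) \left(- \frac{1}{4}\right)\right) = 7 \left(-112 - \frac{1}{3}\right) = 7 \left(- \frac{337}{3}\right) = - \frac{2359}{3}$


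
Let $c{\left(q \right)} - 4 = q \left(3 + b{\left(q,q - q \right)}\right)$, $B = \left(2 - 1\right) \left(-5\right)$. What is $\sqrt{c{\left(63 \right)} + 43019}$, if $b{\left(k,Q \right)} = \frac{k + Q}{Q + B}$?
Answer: $\frac{\sqrt{1060455}}{5} \approx 205.96$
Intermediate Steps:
$B = -5$ ($B = 1 \left(-5\right) = -5$)
$b{\left(k,Q \right)} = \frac{Q + k}{-5 + Q}$ ($b{\left(k,Q \right)} = \frac{k + Q}{Q - 5} = \frac{Q + k}{-5 + Q}$)
$c{\left(q \right)} = 4 + q \left(3 - \frac{q}{5}\right)$ ($c{\left(q \right)} = 4 + q \left(3 + \frac{\left(q - q\right) + q}{-5 + \left(q - q\right)}\right) = 4 + q \left(3 + \frac{0 + q}{-5 + 0}\right) = 4 + q \left(3 + \frac{q}{-5}\right) = 4 + q \left(3 - \frac{q}{5}\right)$)
$\sqrt{c{\left(63 \right)} + 43019} = \sqrt{\left(4 + 3 \cdot 63 - \frac{63^{2}}{5}\right) + 43019} = \sqrt{\left(4 + 189 - \frac{3969}{5}\right) + 43019} = \sqrt{- \frac{3004}{5} + 43019} = \sqrt{\frac{212091}{5}} = \frac{\sqrt{1060455}}{5}$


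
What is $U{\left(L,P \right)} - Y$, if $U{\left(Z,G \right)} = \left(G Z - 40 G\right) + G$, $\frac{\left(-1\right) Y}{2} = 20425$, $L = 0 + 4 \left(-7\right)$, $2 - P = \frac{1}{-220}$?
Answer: $\frac{8957453}{220} \approx 40716.0$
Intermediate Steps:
$P = \frac{441}{220}$ ($P = 2 - \frac{1}{-220} = 2 - - \frac{1}{220} = 2 + \frac{1}{220} = \frac{441}{220} \approx 2.0045$)
$L = -28$ ($L = 0 - 28 = -28$)
$Y = -40850$ ($Y = \left(-2\right) 20425 = -40850$)
$U{\left(Z,G \right)} = - 39 G + G Z$ ($U{\left(Z,G \right)} = \left(- 40 G + G Z\right) + G = - 39 G + G Z$)
$U{\left(L,P \right)} - Y = \frac{441 \left(-39 - 28\right)}{220} - -40850 = \frac{441}{220} \left(-67\right) + 40850 = - \frac{29547}{220} + 40850 = \frac{8957453}{220}$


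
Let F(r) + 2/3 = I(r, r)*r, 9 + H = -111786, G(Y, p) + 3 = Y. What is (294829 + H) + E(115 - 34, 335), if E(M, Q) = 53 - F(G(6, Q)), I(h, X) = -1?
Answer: 549272/3 ≈ 1.8309e+5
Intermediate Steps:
G(Y, p) = -3 + Y
H = -111795 (H = -9 - 111786 = -111795)
F(r) = -⅔ - r
E(M, Q) = 170/3 (E(M, Q) = 53 - (-⅔ - (-3 + 6)) = 53 - (-⅔ - 1*3) = 53 - (-⅔ - 3) = 53 - 1*(-11/3) = 53 + 11/3 = 170/3)
(294829 + H) + E(115 - 34, 335) = (294829 - 111795) + 170/3 = 183034 + 170/3 = 549272/3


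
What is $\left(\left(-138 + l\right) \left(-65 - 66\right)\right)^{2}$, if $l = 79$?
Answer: $59737441$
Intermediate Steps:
$\left(\left(-138 + l\right) \left(-65 - 66\right)\right)^{2} = \left(\left(-138 + 79\right) \left(-65 - 66\right)\right)^{2} = \left(\left(-59\right) \left(-131\right)\right)^{2} = 7729^{2} = 59737441$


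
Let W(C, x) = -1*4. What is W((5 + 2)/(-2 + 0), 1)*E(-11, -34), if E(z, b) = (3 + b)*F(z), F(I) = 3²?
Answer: 1116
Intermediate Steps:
F(I) = 9
E(z, b) = 27 + 9*b (E(z, b) = (3 + b)*9 = 27 + 9*b)
W(C, x) = -4
W((5 + 2)/(-2 + 0), 1)*E(-11, -34) = -4*(27 + 9*(-34)) = -4*(27 - 306) = -4*(-279) = 1116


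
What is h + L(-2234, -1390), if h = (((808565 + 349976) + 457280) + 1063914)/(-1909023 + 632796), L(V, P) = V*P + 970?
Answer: 1321417304825/425409 ≈ 3.1062e+6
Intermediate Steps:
L(V, P) = 970 + P*V (L(V, P) = P*V + 970 = 970 + P*V)
h = -893245/425409 (h = ((1158541 + 457280) + 1063914)/(-1276227) = (1615821 + 1063914)*(-1/1276227) = 2679735*(-1/1276227) = -893245/425409 ≈ -2.0997)
h + L(-2234, -1390) = -893245/425409 + (970 - 1390*(-2234)) = -893245/425409 + (970 + 3105260) = -893245/425409 + 3106230 = 1321417304825/425409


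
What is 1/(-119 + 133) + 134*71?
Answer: 133197/14 ≈ 9514.1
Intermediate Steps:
1/(-119 + 133) + 134*71 = 1/14 + 9514 = 133197/14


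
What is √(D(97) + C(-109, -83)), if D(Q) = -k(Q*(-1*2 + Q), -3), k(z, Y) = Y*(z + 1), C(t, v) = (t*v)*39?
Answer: √380481 ≈ 616.83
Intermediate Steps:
C(t, v) = 39*t*v
k(z, Y) = Y*(1 + z)
D(Q) = 3 + 3*Q*(-2 + Q) (D(Q) = -(-3)*(1 + Q*(-1*2 + Q)) = -(-3)*(1 + Q*(-2 + Q)) = -(-3 - 3*Q*(-2 + Q)) = 3 + 3*Q*(-2 + Q))
√(D(97) + C(-109, -83)) = √((3 + 3*97*(-2 + 97)) + 39*(-109)*(-83)) = √((3 + 3*97*95) + 352833) = √((3 + 27645) + 352833) = √(27648 + 352833) = √380481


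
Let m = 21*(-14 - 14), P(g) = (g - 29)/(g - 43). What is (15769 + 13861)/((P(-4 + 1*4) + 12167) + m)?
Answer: 637045/248963 ≈ 2.5588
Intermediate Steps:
P(g) = (-29 + g)/(-43 + g)
m = -588 (m = 21*(-28) = -588)
(15769 + 13861)/((P(-4 + 1*4) + 12167) + m) = (15769 + 13861)/(((-29 + (-4 + 1*4))/(-43 + (-4 + 1*4)) + 12167) - 588) = 29630/(((-29 + (-4 + 4))/(-43 + (-4 + 4)) + 12167) - 588) = 29630/(((-29 + 0)/(-43 + 0) + 12167) - 588) = 29630/((-29/(-43) + 12167) - 588) = 29630/((-1/43*(-29) + 12167) - 588) = 29630/((29/43 + 12167) - 588) = 29630/(523210/43 - 588) = 29630/(497926/43) = 29630*(43/497926) = 637045/248963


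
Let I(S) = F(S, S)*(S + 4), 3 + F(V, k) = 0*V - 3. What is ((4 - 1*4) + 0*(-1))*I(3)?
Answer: 0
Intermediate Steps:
F(V, k) = -6 (F(V, k) = -3 + (0*V - 3) = -3 + (0 - 3) = -3 - 3 = -6)
I(S) = -24 - 6*S (I(S) = -6*(S + 4) = -6*(4 + S) = -24 - 6*S)
((4 - 1*4) + 0*(-1))*I(3) = ((4 - 1*4) + 0*(-1))*(-24 - 6*3) = ((4 - 4) + 0)*(-24 - 18) = (0 + 0)*(-42) = 0*(-42) = 0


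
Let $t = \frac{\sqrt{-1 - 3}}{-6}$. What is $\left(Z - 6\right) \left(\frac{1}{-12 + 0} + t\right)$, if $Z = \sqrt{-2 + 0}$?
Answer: $\frac{1}{2} + 2 i + \frac{\sqrt{2} \left(4 - i\right)}{12} \approx 0.9714 + 1.8821 i$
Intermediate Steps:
$Z = i \sqrt{2}$ ($Z = \sqrt{-2} = i \sqrt{2} \approx 1.4142 i$)
$t = - \frac{i}{3}$ ($t = \sqrt{-4} \left(- \frac{1}{6}\right) = 2 i \left(- \frac{1}{6}\right) = - \frac{i}{3} \approx - 0.33333 i$)
$\left(Z - 6\right) \left(\frac{1}{-12 + 0} + t\right) = \left(i \sqrt{2} - 6\right) \left(\frac{1}{-12 + 0} - \frac{i}{3}\right) = \left(i \sqrt{2} - 6\right) \left(\frac{1}{-12} - \frac{i}{3}\right) = \left(-6 + i \sqrt{2}\right) \left(- \frac{1}{12} - \frac{i}{3}\right)$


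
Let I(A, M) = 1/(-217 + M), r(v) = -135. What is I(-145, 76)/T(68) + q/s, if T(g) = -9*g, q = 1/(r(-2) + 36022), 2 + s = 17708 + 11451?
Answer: 20518501/1770436482228 ≈ 1.1590e-5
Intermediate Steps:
s = 29157 (s = -2 + (17708 + 11451) = -2 + 29159 = 29157)
q = 1/35887 (q = 1/(-135 + 36022) = 1/35887 ≈ 2.7865e-5)
I(-145, 76)/T(68) + q/s = 1/((-217 + 76)*((-9*68))) + (1/35887)/29157 = 1/(-141*(-612)) + (1/35887)*(1/29157) = -1/141*(-1/612) + 1/1046357259 = 1/86292 + 1/1046357259 = 20518501/1770436482228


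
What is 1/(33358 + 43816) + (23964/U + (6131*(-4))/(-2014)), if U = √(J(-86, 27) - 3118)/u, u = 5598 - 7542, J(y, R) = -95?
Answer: 946308595/77714218 + 5176224*I*√357/119 ≈ 12.177 + 8.2186e+5*I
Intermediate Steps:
u = -1944
U = -I*√357/648 (U = √(-95 - 3118)/(-1944) = √(-3213)*(-1/1944) = (3*I*√357)*(-1/1944) = -I*√357/648 ≈ -0.029158*I)
1/(33358 + 43816) + (23964/U + (6131*(-4))/(-2014)) = 1/(33358 + 43816) + (23964/((-I*√357/648)) + (6131*(-4))/(-2014)) = 1/77174 + (23964*(216*I*√357/119) - 24524*(-1/2014)) = 1/77174 + (5176224*I*√357/119 + 12262/1007) = 1/77174 + (12262/1007 + 5176224*I*√357/119) = 946308595/77714218 + 5176224*I*√357/119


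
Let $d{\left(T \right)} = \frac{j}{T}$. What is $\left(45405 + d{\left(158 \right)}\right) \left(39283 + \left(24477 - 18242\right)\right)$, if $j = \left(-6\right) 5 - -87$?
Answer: $\frac{163274135673}{79} \approx 2.0668 \cdot 10^{9}$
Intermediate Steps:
$j = 57$ ($j = -30 + 87 = 57$)
$d{\left(T \right)} = \frac{57}{T}$
$\left(45405 + d{\left(158 \right)}\right) \left(39283 + \left(24477 - 18242\right)\right) = \left(45405 + \frac{57}{158}\right) \left(39283 + \left(24477 - 18242\right)\right) = \left(45405 + 57 \cdot \frac{1}{158}\right) \left(39283 + \left(24477 - 18242\right)\right) = \left(45405 + \frac{57}{158}\right) \left(39283 + 6235\right) = \frac{7174047}{158} \cdot 45518 = \frac{163274135673}{79}$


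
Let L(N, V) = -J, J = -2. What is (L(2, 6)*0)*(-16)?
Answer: 0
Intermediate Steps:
L(N, V) = 2 (L(N, V) = -1*(-2) = 2)
(L(2, 6)*0)*(-16) = (2*0)*(-16) = 0*(-16) = 0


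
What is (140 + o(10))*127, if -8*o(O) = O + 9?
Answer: 139827/8 ≈ 17478.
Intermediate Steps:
o(O) = -9/8 - O/8 (o(O) = -(O + 9)/8 = -(9 + O)/8 = -9/8 - O/8)
(140 + o(10))*127 = (140 + (-9/8 - 1/8*10))*127 = (140 + (-9/8 - 5/4))*127 = (140 - 19/8)*127 = (1101/8)*127 = 139827/8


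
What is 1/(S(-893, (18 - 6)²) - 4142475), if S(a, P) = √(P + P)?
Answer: -460275/1906677680593 - 4*√2/5720033041779 ≈ -2.4140e-7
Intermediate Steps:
S(a, P) = √2*√P (S(a, P) = √(2*P) = √2*√P)
1/(S(-893, (18 - 6)²) - 4142475) = 1/(√2*√((18 - 6)²) - 4142475) = 1/(√2*√(12²) - 4142475) = 1/(√2*√144 - 4142475) = 1/(√2*12 - 4142475) = 1/(12*√2 - 4142475) = 1/(-4142475 + 12*√2)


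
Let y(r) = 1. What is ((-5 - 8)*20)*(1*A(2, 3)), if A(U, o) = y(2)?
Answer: -260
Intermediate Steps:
A(U, o) = 1
((-5 - 8)*20)*(1*A(2, 3)) = ((-5 - 8)*20)*(1*1) = -13*20*1 = -260*1 = -260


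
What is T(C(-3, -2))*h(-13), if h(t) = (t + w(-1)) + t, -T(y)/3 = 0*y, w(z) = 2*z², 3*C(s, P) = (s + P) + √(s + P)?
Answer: 0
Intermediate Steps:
C(s, P) = P/3 + s/3 + √(P + s)/3 (C(s, P) = ((s + P) + √(s + P))/3 = ((P + s) + √(P + s))/3 = (P + s + √(P + s))/3 = P/3 + s/3 + √(P + s)/3)
T(y) = 0 (T(y) = -0*y = -3*0 = 0)
h(t) = 2 + 2*t (h(t) = (t + 2*(-1)²) + t = (t + 2*1) + t = (t + 2) + t = (2 + t) + t = 2 + 2*t)
T(C(-3, -2))*h(-13) = 0*(2 + 2*(-13)) = 0*(2 - 26) = 0*(-24) = 0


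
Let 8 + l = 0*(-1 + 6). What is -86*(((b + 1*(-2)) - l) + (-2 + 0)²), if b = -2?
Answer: -688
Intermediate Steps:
l = -8 (l = -8 + 0*(-1 + 6) = -8 + 0*5 = -8 + 0 = -8)
-86*(((b + 1*(-2)) - l) + (-2 + 0)²) = -86*(((-2 + 1*(-2)) - 1*(-8)) + (-2 + 0)²) = -86*(((-2 - 2) + 8) + (-2)²) = -86*((-4 + 8) + 4) = -86*(4 + 4) = -86*8 = -688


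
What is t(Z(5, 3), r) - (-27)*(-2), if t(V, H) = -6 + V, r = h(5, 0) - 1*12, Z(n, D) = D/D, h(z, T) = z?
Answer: -59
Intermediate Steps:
Z(n, D) = 1
r = -7 (r = 5 - 1*12 = 5 - 12 = -7)
t(Z(5, 3), r) - (-27)*(-2) = (-6 + 1) - (-27)*(-2) = -5 - 1*54 = -5 - 54 = -59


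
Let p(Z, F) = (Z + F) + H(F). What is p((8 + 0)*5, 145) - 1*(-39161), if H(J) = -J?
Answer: 39201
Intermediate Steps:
p(Z, F) = Z (p(Z, F) = (Z + F) - F = (F + Z) - F = Z)
p((8 + 0)*5, 145) - 1*(-39161) = (8 + 0)*5 - 1*(-39161) = 8*5 + 39161 = 40 + 39161 = 39201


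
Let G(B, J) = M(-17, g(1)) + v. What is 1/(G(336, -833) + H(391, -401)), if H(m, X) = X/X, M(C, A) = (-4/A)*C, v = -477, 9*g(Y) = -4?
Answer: -1/629 ≈ -0.0015898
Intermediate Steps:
g(Y) = -4/9 (g(Y) = (⅑)*(-4) = -4/9)
M(C, A) = -4*C/A
H(m, X) = 1
G(B, J) = -630 (G(B, J) = -4*(-17)/(-4/9) - 477 = -4*(-17)*(-9/4) - 477 = -153 - 477 = -630)
1/(G(336, -833) + H(391, -401)) = 1/(-630 + 1) = 1/(-629) = -1/629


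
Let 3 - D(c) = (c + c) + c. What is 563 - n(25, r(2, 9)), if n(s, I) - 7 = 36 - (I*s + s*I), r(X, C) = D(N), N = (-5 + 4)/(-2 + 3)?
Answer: 820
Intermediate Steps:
N = -1 (N = -1/1 = -1*1 = -1)
D(c) = 3 - 3*c (D(c) = 3 - ((c + c) + c) = 3 - (2*c + c) = 3 - 3*c)
r(X, C) = 6 (r(X, C) = 3 - 3*(-1) = 3 + 3 = 6)
n(s, I) = 43 - 2*I*s (n(s, I) = 7 + (36 - (I*s + s*I)) = 7 + (36 - (I*s + I*s)) = 7 + (36 - 2*I*s) = 43 - 2*I*s)
563 - n(25, r(2, 9)) = 563 - (43 - 2*6*25) = 563 - (43 - 300) = 563 - 1*(-257) = 563 + 257 = 820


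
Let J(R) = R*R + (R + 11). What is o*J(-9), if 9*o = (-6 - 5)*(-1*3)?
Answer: 913/3 ≈ 304.33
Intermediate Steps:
J(R) = 11 + R + R**2 (J(R) = R**2 + (11 + R) = 11 + R + R**2)
o = 11/3 (o = ((-6 - 5)*(-1*3))/9 = (-11*(-3))/9 = (1/9)*33 = 11/3 ≈ 3.6667)
o*J(-9) = 11*(11 - 9 + (-9)**2)/3 = 11*(11 - 9 + 81)/3 = (11/3)*83 = 913/3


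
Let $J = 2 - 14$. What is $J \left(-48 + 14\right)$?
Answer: $408$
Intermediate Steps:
$J = -12$ ($J = 2 - 14 = -12$)
$J \left(-48 + 14\right) = - 12 \left(-48 + 14\right) = \left(-12\right) \left(-34\right) = 408$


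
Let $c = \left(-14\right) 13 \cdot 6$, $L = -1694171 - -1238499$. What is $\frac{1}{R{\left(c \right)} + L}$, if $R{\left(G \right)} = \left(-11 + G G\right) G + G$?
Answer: $- \frac{1}{1302615440} \approx -7.6769 \cdot 10^{-10}$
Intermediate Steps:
$L = -455672$ ($L = -1694171 + 1238499 = -455672$)
$c = -1092$ ($c = \left(-182\right) 6 = -1092$)
$R{\left(G \right)} = G + G \left(-11 + G^{2}\right)$ ($R{\left(G \right)} = \left(-11 + G^{2}\right) G + G = G \left(-11 + G^{2}\right) + G = G + G \left(-11 + G^{2}\right)$)
$\frac{1}{R{\left(c \right)} + L} = \frac{1}{- 1092 \left(-10 + \left(-1092\right)^{2}\right) - 455672} = \frac{1}{- 1092 \left(-10 + 1192464\right) - 455672} = \frac{1}{\left(-1092\right) 1192454 - 455672} = \frac{1}{-1302159768 - 455672} = \frac{1}{-1302615440} = - \frac{1}{1302615440}$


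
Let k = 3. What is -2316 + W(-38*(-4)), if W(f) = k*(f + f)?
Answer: -1404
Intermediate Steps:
W(f) = 6*f (W(f) = 3*(f + f) = 3*(2*f) = 6*f)
-2316 + W(-38*(-4)) = -2316 + 6*(-38*(-4)) = -2316 + 6*152 = -2316 + 912 = -1404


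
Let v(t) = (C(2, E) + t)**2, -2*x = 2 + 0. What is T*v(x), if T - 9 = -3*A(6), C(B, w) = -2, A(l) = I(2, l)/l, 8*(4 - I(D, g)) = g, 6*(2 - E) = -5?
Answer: 531/8 ≈ 66.375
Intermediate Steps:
E = 17/6 (E = 2 - 1/6*(-5) = 2 + 5/6 = 17/6 ≈ 2.8333)
I(D, g) = 4 - g/8
A(l) = (4 - l/8)/l
x = -1 (x = -(2 + 0)/2 = -1/2*2 = -1)
T = 59/8 (T = 9 - 3*(32 - 1*6)/(8*6) = 9 - 3*(32 - 6)/(8*6) = 9 - 3*26/(8*6) = 9 - 3*13/24 = 9 - 13/8 = 59/8 ≈ 7.3750)
v(t) = (-2 + t)**2
T*v(x) = 59*(-2 - 1)**2/8 = (59/8)*(-3)**2 = (59/8)*9 = 531/8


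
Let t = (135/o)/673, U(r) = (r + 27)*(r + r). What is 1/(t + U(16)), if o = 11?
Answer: 7403/10186663 ≈ 0.00072673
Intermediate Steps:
U(r) = 2*r*(27 + r) (U(r) = (27 + r)*(2*r) = 2*r*(27 + r))
t = 135/7403 (t = (135/11)/673 = (135*(1/11))*(1/673) = (135/11)*(1/673) = 135/7403 ≈ 0.018236)
1/(t + U(16)) = 1/(135/7403 + 2*16*(27 + 16)) = 1/(135/7403 + 2*16*43) = 1/(135/7403 + 1376) = 1/(10186663/7403) = 7403/10186663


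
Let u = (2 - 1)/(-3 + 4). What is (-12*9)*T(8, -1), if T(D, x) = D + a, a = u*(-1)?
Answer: -756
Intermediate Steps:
u = 1 (u = 1/1 = 1*1 = 1)
a = -1 (a = 1*(-1) = -1)
T(D, x) = -1 + D (T(D, x) = D - 1 = -1 + D)
(-12*9)*T(8, -1) = (-12*9)*(-1 + 8) = -108*7 = -756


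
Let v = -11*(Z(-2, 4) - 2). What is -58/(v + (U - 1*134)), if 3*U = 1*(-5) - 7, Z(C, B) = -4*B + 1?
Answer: -58/49 ≈ -1.1837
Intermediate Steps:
Z(C, B) = 1 - 4*B
U = -4 (U = (1*(-5) - 7)/3 = (-5 - 7)/3 = (⅓)*(-12) = -4)
v = 187 (v = -11*((1 - 4*4) - 2) = -11*((1 - 16) - 2) = -11*(-15 - 2) = -11*(-17) = 187)
-58/(v + (U - 1*134)) = -58/(187 + (-4 - 1*134)) = -58/(187 + (-4 - 134)) = -58/(187 - 138) = -58/49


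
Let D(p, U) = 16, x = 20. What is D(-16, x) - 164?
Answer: -148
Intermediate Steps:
D(-16, x) - 164 = 16 - 164 = -148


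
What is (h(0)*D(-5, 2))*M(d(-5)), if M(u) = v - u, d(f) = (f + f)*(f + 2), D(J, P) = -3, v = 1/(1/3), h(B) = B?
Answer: 0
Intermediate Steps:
v = 3 (v = 1/(⅓) = 3)
d(f) = 2*f*(2 + f) (d(f) = (2*f)*(2 + f) = 2*f*(2 + f))
M(u) = 3 - u
(h(0)*D(-5, 2))*M(d(-5)) = (0*(-3))*(3 - 2*(-5)*(2 - 5)) = 0*(3 - 2*(-5)*(-3)) = 0*(3 - 1*30) = 0*(3 - 30) = 0*(-27) = 0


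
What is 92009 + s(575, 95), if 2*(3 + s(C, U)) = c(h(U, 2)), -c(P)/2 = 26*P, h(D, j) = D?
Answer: 89536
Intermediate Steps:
c(P) = -52*P
s(C, U) = -3 - 26*U (s(C, U) = -3 + (-52*U)/2 = -3 - 26*U)
92009 + s(575, 95) = 92009 + (-3 - 26*95) = 92009 + (-3 - 2470) = 92009 - 2473 = 89536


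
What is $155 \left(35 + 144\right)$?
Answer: $27745$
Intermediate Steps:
$155 \left(35 + 144\right) = 155 \cdot 179 = 27745$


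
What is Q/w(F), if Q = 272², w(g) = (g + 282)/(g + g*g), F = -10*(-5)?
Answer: 47164800/83 ≈ 5.6825e+5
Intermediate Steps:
F = 50
w(g) = (282 + g)/(g + g²)
Q = 73984
Q/w(F) = 73984/(((282 + 50)/(50*(1 + 50)))) = 73984/(((1/50)*332/51)) = 73984/(((1/50)*(1/51)*332)) = 73984/(166/1275) = 73984*(1275/166) = 47164800/83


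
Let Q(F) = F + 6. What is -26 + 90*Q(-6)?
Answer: -26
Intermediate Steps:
Q(F) = 6 + F
-26 + 90*Q(-6) = -26 + 90*(6 - 6) = -26 + 90*0 = -26 + 0 = -26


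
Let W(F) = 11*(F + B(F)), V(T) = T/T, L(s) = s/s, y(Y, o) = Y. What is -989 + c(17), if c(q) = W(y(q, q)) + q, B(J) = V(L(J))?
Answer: -774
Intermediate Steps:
L(s) = 1
V(T) = 1
B(J) = 1
W(F) = 11 + 11*F (W(F) = 11*(F + 1) = 11*(1 + F) = 11 + 11*F)
c(q) = 11 + 12*q (c(q) = (11 + 11*q) + q = 11 + 12*q)
-989 + c(17) = -989 + (11 + 12*17) = -989 + (11 + 204) = -989 + 215 = -774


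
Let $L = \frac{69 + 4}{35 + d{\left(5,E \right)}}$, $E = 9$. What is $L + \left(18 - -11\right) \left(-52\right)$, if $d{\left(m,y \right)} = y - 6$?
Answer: $- \frac{57231}{38} \approx -1506.1$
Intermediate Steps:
$d{\left(m,y \right)} = -6 + y$ ($d{\left(m,y \right)} = y - 6 = -6 + y$)
$L = \frac{73}{38}$ ($L = \frac{69 + 4}{35 + \left(-6 + 9\right)} = \frac{73}{35 + 3} = \frac{73}{38} \approx 1.9211$)
$L + \left(18 - -11\right) \left(-52\right) = \frac{73}{38} + \left(18 - -11\right) \left(-52\right) = \frac{73}{38} + \left(18 + 11\right) \left(-52\right) = \frac{73}{38} + 29 \left(-52\right) = \frac{73}{38} - 1508 = - \frac{57231}{38}$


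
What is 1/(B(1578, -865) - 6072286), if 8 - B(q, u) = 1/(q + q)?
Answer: -3156/19164109369 ≈ -1.6468e-7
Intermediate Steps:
B(q, u) = 8 - 1/(2*q) (B(q, u) = 8 - 1/(q + q) = 8 - 1/(2*q))
1/(B(1578, -865) - 6072286) = 1/((8 - ½/1578) - 6072286) = 1/((8 - ½*1/1578) - 6072286) = 1/((8 - 1/3156) - 6072286) = 1/(25247/3156 - 6072286) = 1/(-19164109369/3156) = -3156/19164109369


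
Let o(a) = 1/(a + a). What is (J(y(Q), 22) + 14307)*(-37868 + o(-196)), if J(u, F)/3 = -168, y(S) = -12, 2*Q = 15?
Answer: -204895279371/392 ≈ -5.2269e+8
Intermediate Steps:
Q = 15/2 (Q = (½)*15 = 15/2 ≈ 7.5000)
J(u, F) = -504 (J(u, F) = 3*(-168) = -504)
o(a) = 1/(2*a)
(J(y(Q), 22) + 14307)*(-37868 + o(-196)) = (-504 + 14307)*(-37868 + (½)/(-196)) = 13803*(-37868 + (½)*(-1/196)) = 13803*(-37868 - 1/392) = 13803*(-14844257/392) = -204895279371/392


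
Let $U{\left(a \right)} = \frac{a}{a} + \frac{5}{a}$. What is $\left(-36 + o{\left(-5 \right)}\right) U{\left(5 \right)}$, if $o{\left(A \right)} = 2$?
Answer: $-68$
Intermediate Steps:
$U{\left(a \right)} = 1 + \frac{5}{a}$
$\left(-36 + o{\left(-5 \right)}\right) U{\left(5 \right)} = \left(-36 + 2\right) \frac{5 + 5}{5} = - 34 \cdot \frac{1}{5} \cdot 10 = \left(-34\right) 2 = -68$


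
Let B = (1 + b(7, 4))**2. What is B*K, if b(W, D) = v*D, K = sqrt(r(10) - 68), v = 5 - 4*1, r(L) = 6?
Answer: 25*I*sqrt(62) ≈ 196.85*I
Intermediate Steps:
v = 1 (v = 5 - 4 = 1)
K = I*sqrt(62) (K = sqrt(6 - 68) = sqrt(-62) = I*sqrt(62) ≈ 7.874*I)
b(W, D) = D (b(W, D) = 1*D = D)
B = 25 (B = (1 + 4)**2 = 5**2 = 25)
B*K = 25*(I*sqrt(62)) = 25*I*sqrt(62)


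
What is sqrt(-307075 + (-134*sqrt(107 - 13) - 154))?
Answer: sqrt(-307229 - 134*sqrt(94)) ≈ 555.45*I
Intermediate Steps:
sqrt(-307075 + (-134*sqrt(107 - 13) - 154)) = sqrt(-307075 + (-134*sqrt(94) - 154)) = sqrt(-307075 + (-154 - 134*sqrt(94))) = sqrt(-307229 - 134*sqrt(94))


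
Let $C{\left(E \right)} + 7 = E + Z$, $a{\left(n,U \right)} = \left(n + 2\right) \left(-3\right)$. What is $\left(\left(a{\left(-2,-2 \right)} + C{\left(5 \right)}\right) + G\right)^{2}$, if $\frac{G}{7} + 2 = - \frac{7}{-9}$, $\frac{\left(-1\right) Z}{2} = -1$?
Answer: $\frac{5929}{81} \approx 73.198$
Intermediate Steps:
$Z = 2$ ($Z = \left(-2\right) \left(-1\right) = 2$)
$a{\left(n,U \right)} = -6 - 3 n$ ($a{\left(n,U \right)} = \left(2 + n\right) \left(-3\right) = -6 - 3 n$)
$G = - \frac{77}{9}$ ($G = -14 + 7 \left(- \frac{7}{-9}\right) = -14 + 7 \left(\left(-7\right) \left(- \frac{1}{9}\right)\right) = -14 + 7 \cdot \frac{7}{9} = -14 + \frac{49}{9} = - \frac{77}{9} \approx -8.5556$)
$C{\left(E \right)} = -5 + E$ ($C{\left(E \right)} = -7 + \left(E + 2\right) = -7 + \left(2 + E\right) = -5 + E$)
$\left(\left(a{\left(-2,-2 \right)} + C{\left(5 \right)}\right) + G\right)^{2} = \left(\left(\left(-6 - -6\right) + \left(-5 + 5\right)\right) - \frac{77}{9}\right)^{2} = \left(\left(\left(-6 + 6\right) + 0\right) - \frac{77}{9}\right)^{2} = \left(\left(0 + 0\right) - \frac{77}{9}\right)^{2} = \left(0 - \frac{77}{9}\right)^{2} = \left(- \frac{77}{9}\right)^{2} = \frac{5929}{81}$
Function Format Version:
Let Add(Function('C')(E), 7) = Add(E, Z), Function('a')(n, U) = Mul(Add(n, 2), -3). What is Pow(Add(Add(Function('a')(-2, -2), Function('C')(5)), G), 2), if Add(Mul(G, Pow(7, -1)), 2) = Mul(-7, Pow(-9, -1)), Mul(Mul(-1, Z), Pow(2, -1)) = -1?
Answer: Rational(5929, 81) ≈ 73.198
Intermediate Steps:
Z = 2 (Z = Mul(-2, -1) = 2)
Function('a')(n, U) = Add(-6, Mul(-3, n)) (Function('a')(n, U) = Mul(Add(2, n), -3) = Add(-6, Mul(-3, n)))
G = Rational(-77, 9) (G = Add(-14, Mul(7, Mul(-7, Pow(-9, -1)))) = Add(-14, Mul(7, Mul(-7, Rational(-1, 9)))) = Add(-14, Mul(7, Rational(7, 9))) = Add(-14, Rational(49, 9)) = Rational(-77, 9) ≈ -8.5556)
Function('C')(E) = Add(-5, E) (Function('C')(E) = Add(-7, Add(E, 2)) = Add(-7, Add(2, E)) = Add(-5, E))
Pow(Add(Add(Function('a')(-2, -2), Function('C')(5)), G), 2) = Pow(Add(Add(Add(-6, Mul(-3, -2)), Add(-5, 5)), Rational(-77, 9)), 2) = Pow(Add(Add(Add(-6, 6), 0), Rational(-77, 9)), 2) = Pow(Add(Add(0, 0), Rational(-77, 9)), 2) = Pow(Add(0, Rational(-77, 9)), 2) = Pow(Rational(-77, 9), 2) = Rational(5929, 81)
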